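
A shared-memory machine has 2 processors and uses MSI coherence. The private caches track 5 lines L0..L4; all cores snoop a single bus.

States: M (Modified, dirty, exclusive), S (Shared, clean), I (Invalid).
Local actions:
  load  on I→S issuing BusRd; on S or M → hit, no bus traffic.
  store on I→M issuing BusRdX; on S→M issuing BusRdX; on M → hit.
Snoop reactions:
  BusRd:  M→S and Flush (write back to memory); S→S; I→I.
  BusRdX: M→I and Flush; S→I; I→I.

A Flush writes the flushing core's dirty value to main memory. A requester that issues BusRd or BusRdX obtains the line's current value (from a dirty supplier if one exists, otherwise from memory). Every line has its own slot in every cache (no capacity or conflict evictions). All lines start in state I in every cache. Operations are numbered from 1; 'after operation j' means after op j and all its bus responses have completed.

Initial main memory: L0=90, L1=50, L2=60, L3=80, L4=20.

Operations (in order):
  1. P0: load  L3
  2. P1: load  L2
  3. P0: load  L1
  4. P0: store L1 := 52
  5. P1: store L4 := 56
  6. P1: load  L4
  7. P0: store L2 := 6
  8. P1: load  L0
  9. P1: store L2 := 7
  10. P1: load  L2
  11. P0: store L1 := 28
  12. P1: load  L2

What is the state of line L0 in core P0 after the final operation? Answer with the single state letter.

  op1 P0: load  L3 → S/I on L3; bus BusRd; mem=80
  op2 P1: load  L2 → I/S on L2; bus BusRd; mem=60
  op3 P0: load  L1 → S/I on L1; bus BusRd; mem=50
  op4 P0: store L1 := 52 → M/I on L1; bus BusRdX; mem=50
  op5 P1: store L4 := 56 → I/M on L4; bus BusRdX; mem=20
  op6 P1: load  L4 → I/M on L4; bus (none); mem=20
  op7 P0: store L2 := 6 → M/I on L2; bus BusRdX; mem=60
  op8 P1: load  L0 → I/S on L0; bus BusRd; mem=90
  op9 P1: store L2 := 7 → I/M on L2; bus BusRdX Flush; mem=6
  op10 P1: load  L2 → I/M on L2; bus (none); mem=6
  op11 P0: store L1 := 28 → M/I on L1; bus (none); mem=50
  op12 P1: load  L2 → I/M on L2; bus (none); mem=6

state = I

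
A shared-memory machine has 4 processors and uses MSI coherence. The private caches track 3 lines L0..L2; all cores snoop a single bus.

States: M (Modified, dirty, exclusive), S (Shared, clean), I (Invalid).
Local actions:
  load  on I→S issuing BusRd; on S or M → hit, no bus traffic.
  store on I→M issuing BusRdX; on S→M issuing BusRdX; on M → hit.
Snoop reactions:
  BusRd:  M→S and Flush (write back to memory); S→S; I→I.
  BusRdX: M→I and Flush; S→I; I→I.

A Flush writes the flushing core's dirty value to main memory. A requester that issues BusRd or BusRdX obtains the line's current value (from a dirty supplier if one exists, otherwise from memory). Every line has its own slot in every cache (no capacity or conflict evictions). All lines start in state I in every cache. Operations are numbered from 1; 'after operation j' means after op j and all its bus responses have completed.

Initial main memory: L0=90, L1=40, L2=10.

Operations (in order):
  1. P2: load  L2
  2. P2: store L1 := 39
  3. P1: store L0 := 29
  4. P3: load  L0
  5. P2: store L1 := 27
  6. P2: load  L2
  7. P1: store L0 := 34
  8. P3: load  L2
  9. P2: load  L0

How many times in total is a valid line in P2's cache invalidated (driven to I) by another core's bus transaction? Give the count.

step 1: P2: load  L2  ⟶  IISI  (L2)  txn=BusRd  M[L2]=10
step 2: P2: store L1 := 39  ⟶  IIMI  (L1)  txn=BusRdX  M[L1]=40
step 3: P1: store L0 := 29  ⟶  IMII  (L0)  txn=BusRdX  M[L0]=90
step 4: P3: load  L0  ⟶  ISIS  (L0)  txn=BusRd+Flush  M[L0]=29
step 5: P2: store L1 := 27  ⟶  IIMI  (L1)  txn=∅  M[L1]=40
step 6: P2: load  L2  ⟶  IISI  (L2)  txn=∅  M[L2]=10
step 7: P1: store L0 := 34  ⟶  IMII  (L0)  txn=BusRdX  M[L0]=29
step 8: P3: load  L2  ⟶  IISS  (L2)  txn=BusRd  M[L2]=10
step 9: P2: load  L0  ⟶  ISSI  (L0)  txn=BusRd+Flush  M[L0]=34

invalidations = 0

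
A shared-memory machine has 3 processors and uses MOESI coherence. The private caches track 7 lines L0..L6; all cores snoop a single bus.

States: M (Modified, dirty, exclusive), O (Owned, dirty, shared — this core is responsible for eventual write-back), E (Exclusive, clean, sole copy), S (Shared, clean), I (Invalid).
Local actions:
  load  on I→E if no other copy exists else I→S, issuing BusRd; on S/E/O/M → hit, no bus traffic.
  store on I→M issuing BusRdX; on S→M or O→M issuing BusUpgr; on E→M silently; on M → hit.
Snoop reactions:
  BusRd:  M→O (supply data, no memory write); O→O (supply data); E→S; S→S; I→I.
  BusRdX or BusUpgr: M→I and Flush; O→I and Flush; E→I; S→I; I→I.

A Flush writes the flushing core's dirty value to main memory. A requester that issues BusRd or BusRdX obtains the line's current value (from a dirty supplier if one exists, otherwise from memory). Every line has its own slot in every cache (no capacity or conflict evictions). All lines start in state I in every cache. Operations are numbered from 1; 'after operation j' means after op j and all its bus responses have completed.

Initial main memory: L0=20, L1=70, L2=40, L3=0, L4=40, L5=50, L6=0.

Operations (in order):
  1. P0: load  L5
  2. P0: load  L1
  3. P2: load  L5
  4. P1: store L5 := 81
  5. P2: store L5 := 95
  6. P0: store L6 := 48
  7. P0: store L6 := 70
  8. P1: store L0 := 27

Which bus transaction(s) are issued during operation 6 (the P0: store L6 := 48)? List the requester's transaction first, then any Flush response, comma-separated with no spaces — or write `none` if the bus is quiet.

bus = BusRdX

  op1 P0: load  L5 → E/I/I on L5; bus BusRd; mem=50
  op2 P0: load  L1 → E/I/I on L1; bus BusRd; mem=70
  op3 P2: load  L5 → S/I/S on L5; bus BusRd; mem=50
  op4 P1: store L5 := 81 → I/M/I on L5; bus BusRdX; mem=50
  op5 P2: store L5 := 95 → I/I/M on L5; bus BusRdX Flush; mem=81
  op6 P0: store L6 := 48 → M/I/I on L6; bus BusRdX; mem=0
  op7 P0: store L6 := 70 → M/I/I on L6; bus (none); mem=0
  op8 P1: store L0 := 27 → I/M/I on L0; bus BusRdX; mem=20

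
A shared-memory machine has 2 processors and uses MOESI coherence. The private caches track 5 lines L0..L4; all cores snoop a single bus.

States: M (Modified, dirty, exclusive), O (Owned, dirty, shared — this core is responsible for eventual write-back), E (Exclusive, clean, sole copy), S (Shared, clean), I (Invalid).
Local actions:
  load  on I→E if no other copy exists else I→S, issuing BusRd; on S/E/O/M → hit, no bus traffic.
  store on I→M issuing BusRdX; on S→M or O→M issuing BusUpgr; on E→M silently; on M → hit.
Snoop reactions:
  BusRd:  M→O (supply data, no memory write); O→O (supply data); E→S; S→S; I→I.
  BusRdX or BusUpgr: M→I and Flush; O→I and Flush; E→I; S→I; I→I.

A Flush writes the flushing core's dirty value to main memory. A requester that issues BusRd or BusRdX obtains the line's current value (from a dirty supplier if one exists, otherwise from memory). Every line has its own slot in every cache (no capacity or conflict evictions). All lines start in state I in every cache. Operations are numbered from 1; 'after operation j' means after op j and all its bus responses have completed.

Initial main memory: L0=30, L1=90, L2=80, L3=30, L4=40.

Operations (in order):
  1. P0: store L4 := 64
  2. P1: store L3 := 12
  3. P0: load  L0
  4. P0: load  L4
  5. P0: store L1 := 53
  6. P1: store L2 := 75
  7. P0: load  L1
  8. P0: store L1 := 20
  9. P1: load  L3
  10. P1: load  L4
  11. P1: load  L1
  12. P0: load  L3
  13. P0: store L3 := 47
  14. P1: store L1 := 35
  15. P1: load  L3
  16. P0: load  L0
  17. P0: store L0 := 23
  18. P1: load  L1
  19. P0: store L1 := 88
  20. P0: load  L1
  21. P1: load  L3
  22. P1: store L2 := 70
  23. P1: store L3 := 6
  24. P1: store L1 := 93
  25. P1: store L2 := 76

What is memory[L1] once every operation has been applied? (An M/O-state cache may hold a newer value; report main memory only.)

memory[L1] = 88

step 1: P0: store L4 := 64  ⟶  MI  (L4)  txn=BusRdX  M[L4]=40
step 2: P1: store L3 := 12  ⟶  IM  (L3)  txn=BusRdX  M[L3]=30
step 3: P0: load  L0  ⟶  EI  (L0)  txn=BusRd  M[L0]=30
step 4: P0: load  L4  ⟶  MI  (L4)  txn=∅  M[L4]=40
step 5: P0: store L1 := 53  ⟶  MI  (L1)  txn=BusRdX  M[L1]=90
step 6: P1: store L2 := 75  ⟶  IM  (L2)  txn=BusRdX  M[L2]=80
step 7: P0: load  L1  ⟶  MI  (L1)  txn=∅  M[L1]=90
step 8: P0: store L1 := 20  ⟶  MI  (L1)  txn=∅  M[L1]=90
step 9: P1: load  L3  ⟶  IM  (L3)  txn=∅  M[L3]=30
step 10: P1: load  L4  ⟶  OS  (L4)  txn=BusRd  M[L4]=40
step 11: P1: load  L1  ⟶  OS  (L1)  txn=BusRd  M[L1]=90
step 12: P0: load  L3  ⟶  SO  (L3)  txn=BusRd  M[L3]=30
step 13: P0: store L3 := 47  ⟶  MI  (L3)  txn=BusUpgr+Flush  M[L3]=12
step 14: P1: store L1 := 35  ⟶  IM  (L1)  txn=BusUpgr+Flush  M[L1]=20
step 15: P1: load  L3  ⟶  OS  (L3)  txn=BusRd  M[L3]=12
step 16: P0: load  L0  ⟶  EI  (L0)  txn=∅  M[L0]=30
step 17: P0: store L0 := 23  ⟶  MI  (L0)  txn=∅  M[L0]=30
step 18: P1: load  L1  ⟶  IM  (L1)  txn=∅  M[L1]=20
step 19: P0: store L1 := 88  ⟶  MI  (L1)  txn=BusRdX+Flush  M[L1]=35
step 20: P0: load  L1  ⟶  MI  (L1)  txn=∅  M[L1]=35
step 21: P1: load  L3  ⟶  OS  (L3)  txn=∅  M[L3]=12
step 22: P1: store L2 := 70  ⟶  IM  (L2)  txn=∅  M[L2]=80
step 23: P1: store L3 := 6  ⟶  IM  (L3)  txn=BusUpgr+Flush  M[L3]=47
step 24: P1: store L1 := 93  ⟶  IM  (L1)  txn=BusRdX+Flush  M[L1]=88
step 25: P1: store L2 := 76  ⟶  IM  (L2)  txn=∅  M[L2]=80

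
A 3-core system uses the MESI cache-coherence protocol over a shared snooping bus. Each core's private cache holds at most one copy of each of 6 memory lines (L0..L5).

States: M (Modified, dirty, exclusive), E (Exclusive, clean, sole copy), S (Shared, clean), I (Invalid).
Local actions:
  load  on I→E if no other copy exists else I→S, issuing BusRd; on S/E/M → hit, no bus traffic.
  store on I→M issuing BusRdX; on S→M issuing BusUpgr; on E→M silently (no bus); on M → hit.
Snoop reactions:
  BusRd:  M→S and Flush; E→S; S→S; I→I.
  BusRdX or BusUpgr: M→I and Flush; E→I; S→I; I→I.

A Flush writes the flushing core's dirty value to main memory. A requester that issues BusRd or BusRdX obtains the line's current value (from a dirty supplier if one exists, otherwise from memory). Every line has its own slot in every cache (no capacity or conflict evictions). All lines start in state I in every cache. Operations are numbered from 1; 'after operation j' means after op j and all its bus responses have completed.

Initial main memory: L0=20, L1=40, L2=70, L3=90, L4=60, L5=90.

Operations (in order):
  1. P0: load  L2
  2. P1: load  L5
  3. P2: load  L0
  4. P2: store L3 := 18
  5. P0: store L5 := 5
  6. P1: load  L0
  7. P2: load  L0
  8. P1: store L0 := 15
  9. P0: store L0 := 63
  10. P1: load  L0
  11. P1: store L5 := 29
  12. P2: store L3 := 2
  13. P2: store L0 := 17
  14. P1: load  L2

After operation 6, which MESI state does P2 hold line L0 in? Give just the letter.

state = S

  op1 P0: load  L2 → E/I/I on L2; bus BusRd; mem=70
  op2 P1: load  L5 → I/E/I on L5; bus BusRd; mem=90
  op3 P2: load  L0 → I/I/E on L0; bus BusRd; mem=20
  op4 P2: store L3 := 18 → I/I/M on L3; bus BusRdX; mem=90
  op5 P0: store L5 := 5 → M/I/I on L5; bus BusRdX; mem=90
  op6 P1: load  L0 → I/S/S on L0; bus BusRd; mem=20
  op7 P2: load  L0 → I/S/S on L0; bus (none); mem=20
  op8 P1: store L0 := 15 → I/M/I on L0; bus BusUpgr; mem=20
  op9 P0: store L0 := 63 → M/I/I on L0; bus BusRdX Flush; mem=15
  op10 P1: load  L0 → S/S/I on L0; bus BusRd Flush; mem=63
  op11 P1: store L5 := 29 → I/M/I on L5; bus BusRdX Flush; mem=5
  op12 P2: store L3 := 2 → I/I/M on L3; bus (none); mem=90
  op13 P2: store L0 := 17 → I/I/M on L0; bus BusRdX; mem=63
  op14 P1: load  L2 → S/S/I on L2; bus BusRd; mem=70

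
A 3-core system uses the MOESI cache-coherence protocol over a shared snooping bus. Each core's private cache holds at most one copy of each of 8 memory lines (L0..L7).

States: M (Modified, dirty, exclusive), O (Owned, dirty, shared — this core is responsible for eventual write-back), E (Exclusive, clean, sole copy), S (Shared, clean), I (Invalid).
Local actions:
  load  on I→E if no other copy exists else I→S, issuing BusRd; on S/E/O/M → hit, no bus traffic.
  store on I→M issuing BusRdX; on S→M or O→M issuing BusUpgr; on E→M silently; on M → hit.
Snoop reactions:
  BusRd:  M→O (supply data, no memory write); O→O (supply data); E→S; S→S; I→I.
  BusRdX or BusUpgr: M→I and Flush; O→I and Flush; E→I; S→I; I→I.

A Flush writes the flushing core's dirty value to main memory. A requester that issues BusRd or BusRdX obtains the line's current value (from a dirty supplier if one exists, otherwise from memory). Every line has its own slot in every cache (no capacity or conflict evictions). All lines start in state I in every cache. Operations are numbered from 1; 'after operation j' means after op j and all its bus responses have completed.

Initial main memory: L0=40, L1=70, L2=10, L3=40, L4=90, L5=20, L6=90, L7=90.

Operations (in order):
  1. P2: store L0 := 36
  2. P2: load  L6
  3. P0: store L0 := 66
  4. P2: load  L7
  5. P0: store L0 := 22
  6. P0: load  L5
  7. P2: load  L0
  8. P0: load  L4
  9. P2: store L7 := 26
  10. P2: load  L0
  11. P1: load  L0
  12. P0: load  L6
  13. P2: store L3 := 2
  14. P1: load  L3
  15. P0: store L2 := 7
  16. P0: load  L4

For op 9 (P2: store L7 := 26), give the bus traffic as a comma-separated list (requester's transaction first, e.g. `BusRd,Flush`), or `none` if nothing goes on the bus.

bus = none

step 1: P2: store L0 := 36  ⟶  IIM  (L0)  txn=BusRdX  M[L0]=40
step 2: P2: load  L6  ⟶  IIE  (L6)  txn=BusRd  M[L6]=90
step 3: P0: store L0 := 66  ⟶  MII  (L0)  txn=BusRdX+Flush  M[L0]=36
step 4: P2: load  L7  ⟶  IIE  (L7)  txn=BusRd  M[L7]=90
step 5: P0: store L0 := 22  ⟶  MII  (L0)  txn=∅  M[L0]=36
step 6: P0: load  L5  ⟶  EII  (L5)  txn=BusRd  M[L5]=20
step 7: P2: load  L0  ⟶  OIS  (L0)  txn=BusRd  M[L0]=36
step 8: P0: load  L4  ⟶  EII  (L4)  txn=BusRd  M[L4]=90
step 9: P2: store L7 := 26  ⟶  IIM  (L7)  txn=∅  M[L7]=90
step 10: P2: load  L0  ⟶  OIS  (L0)  txn=∅  M[L0]=36
step 11: P1: load  L0  ⟶  OSS  (L0)  txn=BusRd  M[L0]=36
step 12: P0: load  L6  ⟶  SIS  (L6)  txn=BusRd  M[L6]=90
step 13: P2: store L3 := 2  ⟶  IIM  (L3)  txn=BusRdX  M[L3]=40
step 14: P1: load  L3  ⟶  ISO  (L3)  txn=BusRd  M[L3]=40
step 15: P0: store L2 := 7  ⟶  MII  (L2)  txn=BusRdX  M[L2]=10
step 16: P0: load  L4  ⟶  EII  (L4)  txn=∅  M[L4]=90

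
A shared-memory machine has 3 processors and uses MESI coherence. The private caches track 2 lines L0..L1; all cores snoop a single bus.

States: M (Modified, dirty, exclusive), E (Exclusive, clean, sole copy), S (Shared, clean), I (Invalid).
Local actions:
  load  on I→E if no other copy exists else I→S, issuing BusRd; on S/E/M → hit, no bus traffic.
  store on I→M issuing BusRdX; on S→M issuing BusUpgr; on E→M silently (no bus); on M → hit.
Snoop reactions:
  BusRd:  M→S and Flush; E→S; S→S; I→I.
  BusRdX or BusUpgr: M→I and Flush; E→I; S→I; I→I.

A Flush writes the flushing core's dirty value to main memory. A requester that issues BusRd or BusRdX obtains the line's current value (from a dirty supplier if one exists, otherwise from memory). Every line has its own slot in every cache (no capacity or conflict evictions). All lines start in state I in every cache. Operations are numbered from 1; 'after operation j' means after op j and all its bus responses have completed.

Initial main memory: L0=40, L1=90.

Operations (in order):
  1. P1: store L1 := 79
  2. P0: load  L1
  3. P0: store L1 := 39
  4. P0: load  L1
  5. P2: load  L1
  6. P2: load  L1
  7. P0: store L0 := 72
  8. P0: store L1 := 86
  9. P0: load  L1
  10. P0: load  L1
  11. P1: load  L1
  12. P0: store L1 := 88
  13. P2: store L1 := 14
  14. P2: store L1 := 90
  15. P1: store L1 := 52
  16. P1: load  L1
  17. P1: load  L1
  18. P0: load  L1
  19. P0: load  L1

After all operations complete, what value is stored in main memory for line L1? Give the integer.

memory[L1] = 52

1. P1: store L1 := 79  bus=[BusRdX]  L1: P0=I P1=M P2=I  mem[L1]=90
2. P0: load  L1  bus=[BusRd,Flush]  L1: P0=S P1=S P2=I  mem[L1]=79
3. P0: store L1 := 39  bus=[BusUpgr]  L1: P0=M P1=I P2=I  mem[L1]=79
4. P0: load  L1  bus=[-]  L1: P0=M P1=I P2=I  mem[L1]=79
5. P2: load  L1  bus=[BusRd,Flush]  L1: P0=S P1=I P2=S  mem[L1]=39
6. P2: load  L1  bus=[-]  L1: P0=S P1=I P2=S  mem[L1]=39
7. P0: store L0 := 72  bus=[BusRdX]  L0: P0=M P1=I P2=I  mem[L0]=40
8. P0: store L1 := 86  bus=[BusUpgr]  L1: P0=M P1=I P2=I  mem[L1]=39
9. P0: load  L1  bus=[-]  L1: P0=M P1=I P2=I  mem[L1]=39
10. P0: load  L1  bus=[-]  L1: P0=M P1=I P2=I  mem[L1]=39
11. P1: load  L1  bus=[BusRd,Flush]  L1: P0=S P1=S P2=I  mem[L1]=86
12. P0: store L1 := 88  bus=[BusUpgr]  L1: P0=M P1=I P2=I  mem[L1]=86
13. P2: store L1 := 14  bus=[BusRdX,Flush]  L1: P0=I P1=I P2=M  mem[L1]=88
14. P2: store L1 := 90  bus=[-]  L1: P0=I P1=I P2=M  mem[L1]=88
15. P1: store L1 := 52  bus=[BusRdX,Flush]  L1: P0=I P1=M P2=I  mem[L1]=90
16. P1: load  L1  bus=[-]  L1: P0=I P1=M P2=I  mem[L1]=90
17. P1: load  L1  bus=[-]  L1: P0=I P1=M P2=I  mem[L1]=90
18. P0: load  L1  bus=[BusRd,Flush]  L1: P0=S P1=S P2=I  mem[L1]=52
19. P0: load  L1  bus=[-]  L1: P0=S P1=S P2=I  mem[L1]=52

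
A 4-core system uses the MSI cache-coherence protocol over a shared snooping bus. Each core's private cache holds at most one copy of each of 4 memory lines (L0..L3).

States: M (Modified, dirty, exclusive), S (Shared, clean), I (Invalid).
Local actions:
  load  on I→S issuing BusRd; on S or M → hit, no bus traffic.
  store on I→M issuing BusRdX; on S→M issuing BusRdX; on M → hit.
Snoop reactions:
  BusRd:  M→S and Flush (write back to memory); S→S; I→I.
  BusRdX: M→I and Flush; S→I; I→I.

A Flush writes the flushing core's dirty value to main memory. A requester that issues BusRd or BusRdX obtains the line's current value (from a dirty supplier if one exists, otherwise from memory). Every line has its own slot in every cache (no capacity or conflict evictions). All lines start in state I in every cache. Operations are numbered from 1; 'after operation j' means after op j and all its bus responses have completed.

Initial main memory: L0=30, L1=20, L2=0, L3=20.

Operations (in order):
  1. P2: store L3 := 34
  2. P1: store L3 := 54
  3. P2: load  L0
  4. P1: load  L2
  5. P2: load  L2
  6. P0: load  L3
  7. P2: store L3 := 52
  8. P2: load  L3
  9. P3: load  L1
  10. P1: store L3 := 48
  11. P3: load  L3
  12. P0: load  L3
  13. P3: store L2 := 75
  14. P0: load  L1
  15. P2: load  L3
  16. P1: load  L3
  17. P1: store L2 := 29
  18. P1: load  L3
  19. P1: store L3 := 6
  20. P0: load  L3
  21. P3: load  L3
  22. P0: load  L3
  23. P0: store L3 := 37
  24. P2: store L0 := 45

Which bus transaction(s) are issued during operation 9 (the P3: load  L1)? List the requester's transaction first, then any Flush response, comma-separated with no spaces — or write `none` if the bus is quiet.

bus = BusRd

1. P2: store L3 := 34  bus=[BusRdX]  L3: P0=I P1=I P2=M P3=I  mem[L3]=20
2. P1: store L3 := 54  bus=[BusRdX,Flush]  L3: P0=I P1=M P2=I P3=I  mem[L3]=34
3. P2: load  L0  bus=[BusRd]  L0: P0=I P1=I P2=S P3=I  mem[L0]=30
4. P1: load  L2  bus=[BusRd]  L2: P0=I P1=S P2=I P3=I  mem[L2]=0
5. P2: load  L2  bus=[BusRd]  L2: P0=I P1=S P2=S P3=I  mem[L2]=0
6. P0: load  L3  bus=[BusRd,Flush]  L3: P0=S P1=S P2=I P3=I  mem[L3]=54
7. P2: store L3 := 52  bus=[BusRdX]  L3: P0=I P1=I P2=M P3=I  mem[L3]=54
8. P2: load  L3  bus=[-]  L3: P0=I P1=I P2=M P3=I  mem[L3]=54
9. P3: load  L1  bus=[BusRd]  L1: P0=I P1=I P2=I P3=S  mem[L1]=20
10. P1: store L3 := 48  bus=[BusRdX,Flush]  L3: P0=I P1=M P2=I P3=I  mem[L3]=52
11. P3: load  L3  bus=[BusRd,Flush]  L3: P0=I P1=S P2=I P3=S  mem[L3]=48
12. P0: load  L3  bus=[BusRd]  L3: P0=S P1=S P2=I P3=S  mem[L3]=48
13. P3: store L2 := 75  bus=[BusRdX]  L2: P0=I P1=I P2=I P3=M  mem[L2]=0
14. P0: load  L1  bus=[BusRd]  L1: P0=S P1=I P2=I P3=S  mem[L1]=20
15. P2: load  L3  bus=[BusRd]  L3: P0=S P1=S P2=S P3=S  mem[L3]=48
16. P1: load  L3  bus=[-]  L3: P0=S P1=S P2=S P3=S  mem[L3]=48
17. P1: store L2 := 29  bus=[BusRdX,Flush]  L2: P0=I P1=M P2=I P3=I  mem[L2]=75
18. P1: load  L3  bus=[-]  L3: P0=S P1=S P2=S P3=S  mem[L3]=48
19. P1: store L3 := 6  bus=[BusRdX]  L3: P0=I P1=M P2=I P3=I  mem[L3]=48
20. P0: load  L3  bus=[BusRd,Flush]  L3: P0=S P1=S P2=I P3=I  mem[L3]=6
21. P3: load  L3  bus=[BusRd]  L3: P0=S P1=S P2=I P3=S  mem[L3]=6
22. P0: load  L3  bus=[-]  L3: P0=S P1=S P2=I P3=S  mem[L3]=6
23. P0: store L3 := 37  bus=[BusRdX]  L3: P0=M P1=I P2=I P3=I  mem[L3]=6
24. P2: store L0 := 45  bus=[BusRdX]  L0: P0=I P1=I P2=M P3=I  mem[L0]=30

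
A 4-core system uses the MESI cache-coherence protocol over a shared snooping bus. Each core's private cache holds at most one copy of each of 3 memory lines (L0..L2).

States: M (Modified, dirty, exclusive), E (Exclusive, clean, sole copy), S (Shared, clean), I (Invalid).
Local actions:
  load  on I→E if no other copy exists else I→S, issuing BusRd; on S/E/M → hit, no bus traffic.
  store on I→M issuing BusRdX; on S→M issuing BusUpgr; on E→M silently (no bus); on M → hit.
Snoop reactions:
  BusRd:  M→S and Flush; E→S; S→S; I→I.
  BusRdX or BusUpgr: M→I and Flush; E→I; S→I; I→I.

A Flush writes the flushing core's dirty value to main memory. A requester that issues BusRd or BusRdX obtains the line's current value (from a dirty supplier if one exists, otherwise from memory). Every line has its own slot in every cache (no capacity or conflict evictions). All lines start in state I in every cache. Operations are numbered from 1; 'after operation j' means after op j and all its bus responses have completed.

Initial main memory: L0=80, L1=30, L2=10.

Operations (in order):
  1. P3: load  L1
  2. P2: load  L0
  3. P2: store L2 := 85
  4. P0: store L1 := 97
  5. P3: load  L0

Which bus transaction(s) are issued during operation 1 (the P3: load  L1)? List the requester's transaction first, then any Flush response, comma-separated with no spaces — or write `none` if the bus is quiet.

bus = BusRd

step 1: P3: load  L1  ⟶  IIIE  (L1)  txn=BusRd  M[L1]=30
step 2: P2: load  L0  ⟶  IIEI  (L0)  txn=BusRd  M[L0]=80
step 3: P2: store L2 := 85  ⟶  IIMI  (L2)  txn=BusRdX  M[L2]=10
step 4: P0: store L1 := 97  ⟶  MIII  (L1)  txn=BusRdX  M[L1]=30
step 5: P3: load  L0  ⟶  IISS  (L0)  txn=BusRd  M[L0]=80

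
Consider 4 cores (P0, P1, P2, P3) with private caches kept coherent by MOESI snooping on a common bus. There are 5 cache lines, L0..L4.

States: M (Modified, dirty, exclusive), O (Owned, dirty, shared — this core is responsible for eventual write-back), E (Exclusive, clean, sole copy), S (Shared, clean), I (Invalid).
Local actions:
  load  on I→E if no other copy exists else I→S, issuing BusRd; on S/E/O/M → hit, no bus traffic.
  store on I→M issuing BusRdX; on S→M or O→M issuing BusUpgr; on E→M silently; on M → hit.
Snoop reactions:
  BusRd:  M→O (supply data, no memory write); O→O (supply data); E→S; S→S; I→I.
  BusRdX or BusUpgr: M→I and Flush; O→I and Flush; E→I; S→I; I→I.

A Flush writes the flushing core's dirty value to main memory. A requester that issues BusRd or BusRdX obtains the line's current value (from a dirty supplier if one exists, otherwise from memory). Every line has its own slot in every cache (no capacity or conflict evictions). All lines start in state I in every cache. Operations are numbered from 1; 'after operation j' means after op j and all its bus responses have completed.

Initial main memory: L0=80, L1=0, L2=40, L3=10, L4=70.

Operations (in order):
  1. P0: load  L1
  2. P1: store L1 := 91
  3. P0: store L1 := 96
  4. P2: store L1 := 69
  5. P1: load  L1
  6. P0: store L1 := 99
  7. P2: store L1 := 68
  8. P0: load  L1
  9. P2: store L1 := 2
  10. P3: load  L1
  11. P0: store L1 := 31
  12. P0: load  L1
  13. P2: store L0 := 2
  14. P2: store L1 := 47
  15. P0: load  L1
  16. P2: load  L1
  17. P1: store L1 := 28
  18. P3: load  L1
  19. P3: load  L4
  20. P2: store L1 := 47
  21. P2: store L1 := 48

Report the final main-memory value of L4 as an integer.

memory[L4] = 70

1. P0: load  L1  bus=[BusRd]  L1: P0=E P1=I P2=I P3=I  mem[L1]=0
2. P1: store L1 := 91  bus=[BusRdX]  L1: P0=I P1=M P2=I P3=I  mem[L1]=0
3. P0: store L1 := 96  bus=[BusRdX,Flush]  L1: P0=M P1=I P2=I P3=I  mem[L1]=91
4. P2: store L1 := 69  bus=[BusRdX,Flush]  L1: P0=I P1=I P2=M P3=I  mem[L1]=96
5. P1: load  L1  bus=[BusRd]  L1: P0=I P1=S P2=O P3=I  mem[L1]=96
6. P0: store L1 := 99  bus=[BusRdX,Flush]  L1: P0=M P1=I P2=I P3=I  mem[L1]=69
7. P2: store L1 := 68  bus=[BusRdX,Flush]  L1: P0=I P1=I P2=M P3=I  mem[L1]=99
8. P0: load  L1  bus=[BusRd]  L1: P0=S P1=I P2=O P3=I  mem[L1]=99
9. P2: store L1 := 2  bus=[BusUpgr]  L1: P0=I P1=I P2=M P3=I  mem[L1]=99
10. P3: load  L1  bus=[BusRd]  L1: P0=I P1=I P2=O P3=S  mem[L1]=99
11. P0: store L1 := 31  bus=[BusRdX,Flush]  L1: P0=M P1=I P2=I P3=I  mem[L1]=2
12. P0: load  L1  bus=[-]  L1: P0=M P1=I P2=I P3=I  mem[L1]=2
13. P2: store L0 := 2  bus=[BusRdX]  L0: P0=I P1=I P2=M P3=I  mem[L0]=80
14. P2: store L1 := 47  bus=[BusRdX,Flush]  L1: P0=I P1=I P2=M P3=I  mem[L1]=31
15. P0: load  L1  bus=[BusRd]  L1: P0=S P1=I P2=O P3=I  mem[L1]=31
16. P2: load  L1  bus=[-]  L1: P0=S P1=I P2=O P3=I  mem[L1]=31
17. P1: store L1 := 28  bus=[BusRdX,Flush]  L1: P0=I P1=M P2=I P3=I  mem[L1]=47
18. P3: load  L1  bus=[BusRd]  L1: P0=I P1=O P2=I P3=S  mem[L1]=47
19. P3: load  L4  bus=[BusRd]  L4: P0=I P1=I P2=I P3=E  mem[L4]=70
20. P2: store L1 := 47  bus=[BusRdX,Flush]  L1: P0=I P1=I P2=M P3=I  mem[L1]=28
21. P2: store L1 := 48  bus=[-]  L1: P0=I P1=I P2=M P3=I  mem[L1]=28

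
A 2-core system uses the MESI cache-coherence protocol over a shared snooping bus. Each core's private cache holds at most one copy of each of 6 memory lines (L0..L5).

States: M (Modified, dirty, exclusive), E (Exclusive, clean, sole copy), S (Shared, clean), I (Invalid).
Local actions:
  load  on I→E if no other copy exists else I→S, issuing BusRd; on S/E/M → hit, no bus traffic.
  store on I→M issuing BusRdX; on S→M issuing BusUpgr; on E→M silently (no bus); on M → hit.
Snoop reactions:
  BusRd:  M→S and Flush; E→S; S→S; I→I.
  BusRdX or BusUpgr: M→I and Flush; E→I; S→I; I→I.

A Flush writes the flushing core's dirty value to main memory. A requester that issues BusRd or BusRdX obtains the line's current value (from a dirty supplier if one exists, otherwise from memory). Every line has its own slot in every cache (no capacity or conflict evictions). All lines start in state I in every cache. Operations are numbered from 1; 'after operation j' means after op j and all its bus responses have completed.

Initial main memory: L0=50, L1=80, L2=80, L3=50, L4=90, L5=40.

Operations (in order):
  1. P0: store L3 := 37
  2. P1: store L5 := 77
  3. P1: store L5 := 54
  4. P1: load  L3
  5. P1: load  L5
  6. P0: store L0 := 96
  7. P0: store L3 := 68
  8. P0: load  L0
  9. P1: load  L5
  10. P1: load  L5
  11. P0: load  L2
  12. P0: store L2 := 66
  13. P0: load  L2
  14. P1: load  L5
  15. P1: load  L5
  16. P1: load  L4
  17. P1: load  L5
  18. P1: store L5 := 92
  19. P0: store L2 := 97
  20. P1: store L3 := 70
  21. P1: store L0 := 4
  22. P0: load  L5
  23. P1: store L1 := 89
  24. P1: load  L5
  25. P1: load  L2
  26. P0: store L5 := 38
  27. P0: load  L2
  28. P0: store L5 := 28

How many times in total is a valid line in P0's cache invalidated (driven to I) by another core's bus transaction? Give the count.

1. P0: store L3 := 37  bus=[BusRdX]  L3: P0=M P1=I  mem[L3]=50
2. P1: store L5 := 77  bus=[BusRdX]  L5: P0=I P1=M  mem[L5]=40
3. P1: store L5 := 54  bus=[-]  L5: P0=I P1=M  mem[L5]=40
4. P1: load  L3  bus=[BusRd,Flush]  L3: P0=S P1=S  mem[L3]=37
5. P1: load  L5  bus=[-]  L5: P0=I P1=M  mem[L5]=40
6. P0: store L0 := 96  bus=[BusRdX]  L0: P0=M P1=I  mem[L0]=50
7. P0: store L3 := 68  bus=[BusUpgr]  L3: P0=M P1=I  mem[L3]=37
8. P0: load  L0  bus=[-]  L0: P0=M P1=I  mem[L0]=50
9. P1: load  L5  bus=[-]  L5: P0=I P1=M  mem[L5]=40
10. P1: load  L5  bus=[-]  L5: P0=I P1=M  mem[L5]=40
11. P0: load  L2  bus=[BusRd]  L2: P0=E P1=I  mem[L2]=80
12. P0: store L2 := 66  bus=[-]  L2: P0=M P1=I  mem[L2]=80
13. P0: load  L2  bus=[-]  L2: P0=M P1=I  mem[L2]=80
14. P1: load  L5  bus=[-]  L5: P0=I P1=M  mem[L5]=40
15. P1: load  L5  bus=[-]  L5: P0=I P1=M  mem[L5]=40
16. P1: load  L4  bus=[BusRd]  L4: P0=I P1=E  mem[L4]=90
17. P1: load  L5  bus=[-]  L5: P0=I P1=M  mem[L5]=40
18. P1: store L5 := 92  bus=[-]  L5: P0=I P1=M  mem[L5]=40
19. P0: store L2 := 97  bus=[-]  L2: P0=M P1=I  mem[L2]=80
20. P1: store L3 := 70  bus=[BusRdX,Flush]  L3: P0=I P1=M  mem[L3]=68
21. P1: store L0 := 4  bus=[BusRdX,Flush]  L0: P0=I P1=M  mem[L0]=96
22. P0: load  L5  bus=[BusRd,Flush]  L5: P0=S P1=S  mem[L5]=92
23. P1: store L1 := 89  bus=[BusRdX]  L1: P0=I P1=M  mem[L1]=80
24. P1: load  L5  bus=[-]  L5: P0=S P1=S  mem[L5]=92
25. P1: load  L2  bus=[BusRd,Flush]  L2: P0=S P1=S  mem[L2]=97
26. P0: store L5 := 38  bus=[BusUpgr]  L5: P0=M P1=I  mem[L5]=92
27. P0: load  L2  bus=[-]  L2: P0=S P1=S  mem[L2]=97
28. P0: store L5 := 28  bus=[-]  L5: P0=M P1=I  mem[L5]=92

invalidations = 2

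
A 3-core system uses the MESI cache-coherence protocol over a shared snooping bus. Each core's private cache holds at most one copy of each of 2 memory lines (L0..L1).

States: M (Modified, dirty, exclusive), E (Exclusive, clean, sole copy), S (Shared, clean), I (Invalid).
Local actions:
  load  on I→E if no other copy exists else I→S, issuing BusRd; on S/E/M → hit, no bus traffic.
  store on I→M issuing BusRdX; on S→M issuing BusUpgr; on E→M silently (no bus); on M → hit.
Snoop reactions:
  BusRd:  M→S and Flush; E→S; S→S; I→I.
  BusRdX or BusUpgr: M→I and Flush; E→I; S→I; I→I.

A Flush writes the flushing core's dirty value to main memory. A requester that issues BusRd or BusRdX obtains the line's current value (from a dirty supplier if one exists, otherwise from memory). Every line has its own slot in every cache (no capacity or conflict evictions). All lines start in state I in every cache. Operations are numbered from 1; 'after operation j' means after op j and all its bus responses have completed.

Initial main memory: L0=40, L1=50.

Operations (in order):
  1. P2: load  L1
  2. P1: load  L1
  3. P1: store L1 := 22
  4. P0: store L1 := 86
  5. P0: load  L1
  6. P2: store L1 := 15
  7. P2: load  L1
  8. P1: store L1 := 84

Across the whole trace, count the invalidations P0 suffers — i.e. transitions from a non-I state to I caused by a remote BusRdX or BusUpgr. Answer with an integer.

invalidations = 1

step 1: P2: load  L1  ⟶  IIE  (L1)  txn=BusRd  M[L1]=50
step 2: P1: load  L1  ⟶  ISS  (L1)  txn=BusRd  M[L1]=50
step 3: P1: store L1 := 22  ⟶  IMI  (L1)  txn=BusUpgr  M[L1]=50
step 4: P0: store L1 := 86  ⟶  MII  (L1)  txn=BusRdX+Flush  M[L1]=22
step 5: P0: load  L1  ⟶  MII  (L1)  txn=∅  M[L1]=22
step 6: P2: store L1 := 15  ⟶  IIM  (L1)  txn=BusRdX+Flush  M[L1]=86
step 7: P2: load  L1  ⟶  IIM  (L1)  txn=∅  M[L1]=86
step 8: P1: store L1 := 84  ⟶  IMI  (L1)  txn=BusRdX+Flush  M[L1]=15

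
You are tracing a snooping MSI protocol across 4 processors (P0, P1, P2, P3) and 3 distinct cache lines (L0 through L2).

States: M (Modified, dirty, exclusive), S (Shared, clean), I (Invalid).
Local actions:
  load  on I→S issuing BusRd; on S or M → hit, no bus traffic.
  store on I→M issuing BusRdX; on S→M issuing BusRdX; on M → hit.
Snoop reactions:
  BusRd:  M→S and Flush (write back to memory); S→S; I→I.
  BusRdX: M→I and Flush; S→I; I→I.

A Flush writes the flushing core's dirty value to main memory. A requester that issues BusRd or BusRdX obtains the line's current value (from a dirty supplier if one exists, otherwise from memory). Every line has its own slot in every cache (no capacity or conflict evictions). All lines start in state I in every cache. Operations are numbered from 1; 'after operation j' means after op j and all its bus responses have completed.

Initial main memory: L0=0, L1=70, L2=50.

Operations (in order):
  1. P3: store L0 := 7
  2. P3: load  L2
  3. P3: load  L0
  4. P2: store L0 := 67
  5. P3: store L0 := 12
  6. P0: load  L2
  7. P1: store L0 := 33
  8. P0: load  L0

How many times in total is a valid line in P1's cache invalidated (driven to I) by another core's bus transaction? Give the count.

invalidations = 0

1. P3: store L0 := 7  bus=[BusRdX]  L0: P0=I P1=I P2=I P3=M  mem[L0]=0
2. P3: load  L2  bus=[BusRd]  L2: P0=I P1=I P2=I P3=S  mem[L2]=50
3. P3: load  L0  bus=[-]  L0: P0=I P1=I P2=I P3=M  mem[L0]=0
4. P2: store L0 := 67  bus=[BusRdX,Flush]  L0: P0=I P1=I P2=M P3=I  mem[L0]=7
5. P3: store L0 := 12  bus=[BusRdX,Flush]  L0: P0=I P1=I P2=I P3=M  mem[L0]=67
6. P0: load  L2  bus=[BusRd]  L2: P0=S P1=I P2=I P3=S  mem[L2]=50
7. P1: store L0 := 33  bus=[BusRdX,Flush]  L0: P0=I P1=M P2=I P3=I  mem[L0]=12
8. P0: load  L0  bus=[BusRd,Flush]  L0: P0=S P1=S P2=I P3=I  mem[L0]=33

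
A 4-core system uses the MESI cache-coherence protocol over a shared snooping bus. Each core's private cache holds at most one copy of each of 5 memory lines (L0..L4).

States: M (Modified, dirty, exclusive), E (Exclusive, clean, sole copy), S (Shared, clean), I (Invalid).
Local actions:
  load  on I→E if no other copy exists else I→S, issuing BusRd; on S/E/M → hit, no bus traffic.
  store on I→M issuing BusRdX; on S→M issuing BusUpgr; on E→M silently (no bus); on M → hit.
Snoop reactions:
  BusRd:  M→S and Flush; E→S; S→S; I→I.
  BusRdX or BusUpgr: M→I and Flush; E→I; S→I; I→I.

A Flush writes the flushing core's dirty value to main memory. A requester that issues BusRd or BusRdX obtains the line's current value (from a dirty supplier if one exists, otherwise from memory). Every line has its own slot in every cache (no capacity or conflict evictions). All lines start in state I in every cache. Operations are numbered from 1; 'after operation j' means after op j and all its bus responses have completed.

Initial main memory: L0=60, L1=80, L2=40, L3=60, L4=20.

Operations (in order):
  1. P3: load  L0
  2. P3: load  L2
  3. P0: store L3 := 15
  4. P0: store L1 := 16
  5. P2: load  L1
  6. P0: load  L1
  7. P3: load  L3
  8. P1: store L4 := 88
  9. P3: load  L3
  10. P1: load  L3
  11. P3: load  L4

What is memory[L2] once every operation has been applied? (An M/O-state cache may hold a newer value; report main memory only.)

memory[L2] = 40

  op1 P3: load  L0 → I/I/I/E on L0; bus BusRd; mem=60
  op2 P3: load  L2 → I/I/I/E on L2; bus BusRd; mem=40
  op3 P0: store L3 := 15 → M/I/I/I on L3; bus BusRdX; mem=60
  op4 P0: store L1 := 16 → M/I/I/I on L1; bus BusRdX; mem=80
  op5 P2: load  L1 → S/I/S/I on L1; bus BusRd Flush; mem=16
  op6 P0: load  L1 → S/I/S/I on L1; bus (none); mem=16
  op7 P3: load  L3 → S/I/I/S on L3; bus BusRd Flush; mem=15
  op8 P1: store L4 := 88 → I/M/I/I on L4; bus BusRdX; mem=20
  op9 P3: load  L3 → S/I/I/S on L3; bus (none); mem=15
  op10 P1: load  L3 → S/S/I/S on L3; bus BusRd; mem=15
  op11 P3: load  L4 → I/S/I/S on L4; bus BusRd Flush; mem=88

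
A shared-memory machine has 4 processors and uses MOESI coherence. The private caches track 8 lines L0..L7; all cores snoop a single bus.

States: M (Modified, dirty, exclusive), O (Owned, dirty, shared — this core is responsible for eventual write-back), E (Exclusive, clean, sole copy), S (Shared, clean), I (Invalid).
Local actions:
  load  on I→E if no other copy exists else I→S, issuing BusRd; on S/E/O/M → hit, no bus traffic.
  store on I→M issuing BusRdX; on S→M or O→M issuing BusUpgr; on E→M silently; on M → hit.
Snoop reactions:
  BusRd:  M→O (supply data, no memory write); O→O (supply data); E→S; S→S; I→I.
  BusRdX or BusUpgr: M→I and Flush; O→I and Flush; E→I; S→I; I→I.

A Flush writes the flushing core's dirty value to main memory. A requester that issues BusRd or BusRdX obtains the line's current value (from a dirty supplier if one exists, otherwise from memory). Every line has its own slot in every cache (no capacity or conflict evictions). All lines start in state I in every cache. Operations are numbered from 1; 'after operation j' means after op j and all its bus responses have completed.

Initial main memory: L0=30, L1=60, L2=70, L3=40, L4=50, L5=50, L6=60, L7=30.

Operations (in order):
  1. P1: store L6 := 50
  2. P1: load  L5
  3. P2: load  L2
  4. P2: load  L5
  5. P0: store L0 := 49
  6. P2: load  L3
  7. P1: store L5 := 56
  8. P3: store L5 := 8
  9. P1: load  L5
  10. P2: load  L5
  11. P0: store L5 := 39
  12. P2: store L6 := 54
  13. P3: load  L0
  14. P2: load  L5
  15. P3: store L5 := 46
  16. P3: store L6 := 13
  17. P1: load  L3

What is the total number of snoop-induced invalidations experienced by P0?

1. P1: store L6 := 50  bus=[BusRdX]  L6: P0=I P1=M P2=I P3=I  mem[L6]=60
2. P1: load  L5  bus=[BusRd]  L5: P0=I P1=E P2=I P3=I  mem[L5]=50
3. P2: load  L2  bus=[BusRd]  L2: P0=I P1=I P2=E P3=I  mem[L2]=70
4. P2: load  L5  bus=[BusRd]  L5: P0=I P1=S P2=S P3=I  mem[L5]=50
5. P0: store L0 := 49  bus=[BusRdX]  L0: P0=M P1=I P2=I P3=I  mem[L0]=30
6. P2: load  L3  bus=[BusRd]  L3: P0=I P1=I P2=E P3=I  mem[L3]=40
7. P1: store L5 := 56  bus=[BusUpgr]  L5: P0=I P1=M P2=I P3=I  mem[L5]=50
8. P3: store L5 := 8  bus=[BusRdX,Flush]  L5: P0=I P1=I P2=I P3=M  mem[L5]=56
9. P1: load  L5  bus=[BusRd]  L5: P0=I P1=S P2=I P3=O  mem[L5]=56
10. P2: load  L5  bus=[BusRd]  L5: P0=I P1=S P2=S P3=O  mem[L5]=56
11. P0: store L5 := 39  bus=[BusRdX,Flush]  L5: P0=M P1=I P2=I P3=I  mem[L5]=8
12. P2: store L6 := 54  bus=[BusRdX,Flush]  L6: P0=I P1=I P2=M P3=I  mem[L6]=50
13. P3: load  L0  bus=[BusRd]  L0: P0=O P1=I P2=I P3=S  mem[L0]=30
14. P2: load  L5  bus=[BusRd]  L5: P0=O P1=I P2=S P3=I  mem[L5]=8
15. P3: store L5 := 46  bus=[BusRdX,Flush]  L5: P0=I P1=I P2=I P3=M  mem[L5]=39
16. P3: store L6 := 13  bus=[BusRdX,Flush]  L6: P0=I P1=I P2=I P3=M  mem[L6]=54
17. P1: load  L3  bus=[BusRd]  L3: P0=I P1=S P2=S P3=I  mem[L3]=40

invalidations = 1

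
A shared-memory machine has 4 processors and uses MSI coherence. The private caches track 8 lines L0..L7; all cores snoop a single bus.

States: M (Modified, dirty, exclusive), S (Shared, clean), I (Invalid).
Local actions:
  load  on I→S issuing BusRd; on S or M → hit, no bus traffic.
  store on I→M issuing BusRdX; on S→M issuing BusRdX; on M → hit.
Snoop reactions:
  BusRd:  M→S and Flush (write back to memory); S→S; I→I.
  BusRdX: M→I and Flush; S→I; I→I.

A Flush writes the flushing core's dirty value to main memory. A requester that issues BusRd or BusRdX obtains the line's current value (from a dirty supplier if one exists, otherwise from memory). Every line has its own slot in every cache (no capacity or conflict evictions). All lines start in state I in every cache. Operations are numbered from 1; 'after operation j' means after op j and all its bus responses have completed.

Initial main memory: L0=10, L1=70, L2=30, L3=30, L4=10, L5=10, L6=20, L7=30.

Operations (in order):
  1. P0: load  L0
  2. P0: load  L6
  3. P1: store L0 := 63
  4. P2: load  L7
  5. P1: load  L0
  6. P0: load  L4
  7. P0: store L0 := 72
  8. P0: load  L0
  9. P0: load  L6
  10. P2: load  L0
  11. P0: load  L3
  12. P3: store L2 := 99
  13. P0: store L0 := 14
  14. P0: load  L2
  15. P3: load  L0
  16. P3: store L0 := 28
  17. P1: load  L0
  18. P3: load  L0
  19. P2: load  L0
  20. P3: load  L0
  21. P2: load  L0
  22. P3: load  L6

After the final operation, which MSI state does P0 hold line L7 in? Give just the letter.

1. P0: load  L0  bus=[BusRd]  L0: P0=S P1=I P2=I P3=I  mem[L0]=10
2. P0: load  L6  bus=[BusRd]  L6: P0=S P1=I P2=I P3=I  mem[L6]=20
3. P1: store L0 := 63  bus=[BusRdX]  L0: P0=I P1=M P2=I P3=I  mem[L0]=10
4. P2: load  L7  bus=[BusRd]  L7: P0=I P1=I P2=S P3=I  mem[L7]=30
5. P1: load  L0  bus=[-]  L0: P0=I P1=M P2=I P3=I  mem[L0]=10
6. P0: load  L4  bus=[BusRd]  L4: P0=S P1=I P2=I P3=I  mem[L4]=10
7. P0: store L0 := 72  bus=[BusRdX,Flush]  L0: P0=M P1=I P2=I P3=I  mem[L0]=63
8. P0: load  L0  bus=[-]  L0: P0=M P1=I P2=I P3=I  mem[L0]=63
9. P0: load  L6  bus=[-]  L6: P0=S P1=I P2=I P3=I  mem[L6]=20
10. P2: load  L0  bus=[BusRd,Flush]  L0: P0=S P1=I P2=S P3=I  mem[L0]=72
11. P0: load  L3  bus=[BusRd]  L3: P0=S P1=I P2=I P3=I  mem[L3]=30
12. P3: store L2 := 99  bus=[BusRdX]  L2: P0=I P1=I P2=I P3=M  mem[L2]=30
13. P0: store L0 := 14  bus=[BusRdX]  L0: P0=M P1=I P2=I P3=I  mem[L0]=72
14. P0: load  L2  bus=[BusRd,Flush]  L2: P0=S P1=I P2=I P3=S  mem[L2]=99
15. P3: load  L0  bus=[BusRd,Flush]  L0: P0=S P1=I P2=I P3=S  mem[L0]=14
16. P3: store L0 := 28  bus=[BusRdX]  L0: P0=I P1=I P2=I P3=M  mem[L0]=14
17. P1: load  L0  bus=[BusRd,Flush]  L0: P0=I P1=S P2=I P3=S  mem[L0]=28
18. P3: load  L0  bus=[-]  L0: P0=I P1=S P2=I P3=S  mem[L0]=28
19. P2: load  L0  bus=[BusRd]  L0: P0=I P1=S P2=S P3=S  mem[L0]=28
20. P3: load  L0  bus=[-]  L0: P0=I P1=S P2=S P3=S  mem[L0]=28
21. P2: load  L0  bus=[-]  L0: P0=I P1=S P2=S P3=S  mem[L0]=28
22. P3: load  L6  bus=[BusRd]  L6: P0=S P1=I P2=I P3=S  mem[L6]=20

state = I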